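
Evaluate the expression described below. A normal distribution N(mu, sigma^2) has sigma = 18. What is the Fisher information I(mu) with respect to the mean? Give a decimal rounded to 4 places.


The Fisher information for the mean of a normal distribution is I(mu) = 1/sigma^2.
sigma = 18, so sigma^2 = 324.
I(mu) = 1/324 = 0.0031

0.0031


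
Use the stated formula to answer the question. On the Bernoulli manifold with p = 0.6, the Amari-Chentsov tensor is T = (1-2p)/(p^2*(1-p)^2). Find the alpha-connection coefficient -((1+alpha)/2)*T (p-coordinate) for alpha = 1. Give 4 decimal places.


Skewness (Amari-Chentsov) tensor: T = (1-2p)/(p^2*(1-p)^2).
p = 0.6, 1-2p = -0.2, p^2 = 0.36, (1-p)^2 = 0.16.
T = -0.2/(0.36 * 0.16) = -3.472222.
In the p-coordinate, Gamma^(alpha) = Gamma^(0) - (alpha/2)*T with Gamma^(0) = (1/2)*g'(p) = -T/2,
so Gamma^(alpha) = -((1+alpha)/2)*T.
alpha = 1, -(1+alpha)/2 = -1.0.
Gamma = -1.0 * -3.472222 = 3.4722

3.4722


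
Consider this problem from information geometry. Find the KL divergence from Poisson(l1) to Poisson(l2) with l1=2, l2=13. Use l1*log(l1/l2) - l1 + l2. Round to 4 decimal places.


KL divergence for Poisson:
KL = l1*log(l1/l2) - l1 + l2.
l1 = 2, l2 = 13.
log(2/13) = -1.871802.
l1*log(l1/l2) = 2 * -1.871802 = -3.743604.
KL = -3.743604 - 2 + 13 = 7.2564

7.2564


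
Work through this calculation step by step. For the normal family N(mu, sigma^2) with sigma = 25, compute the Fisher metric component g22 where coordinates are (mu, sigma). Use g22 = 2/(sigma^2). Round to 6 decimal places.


For the 2-parameter normal family, the Fisher metric has:
  g11 = 1/sigma^2, g22 = 2/sigma^2.
sigma = 25, sigma^2 = 625.
g22 = 0.003200

0.003200


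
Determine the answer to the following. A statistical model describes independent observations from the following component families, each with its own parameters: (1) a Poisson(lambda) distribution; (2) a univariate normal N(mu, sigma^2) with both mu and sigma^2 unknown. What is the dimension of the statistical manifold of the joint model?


The dimension of a statistical manifold equals the number of free
(independent) real parameters of the model. For a product of independent
blocks the parameter counts add.
- Poisson (lambda): 1.
- normal (mu, sigma^2): 2.
Total = 1 + 2 = 3.
Dimension = 3

3


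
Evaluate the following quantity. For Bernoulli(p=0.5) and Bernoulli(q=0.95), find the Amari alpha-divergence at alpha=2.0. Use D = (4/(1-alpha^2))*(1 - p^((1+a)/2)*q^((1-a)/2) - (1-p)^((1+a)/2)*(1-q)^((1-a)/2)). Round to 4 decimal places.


Amari alpha-divergence:
D = (4/(1-alpha^2))*(1 - p^((1+a)/2)*q^((1-a)/2) - (1-p)^((1+a)/2)*(1-q)^((1-a)/2)).
alpha = 2.0, p = 0.5, q = 0.95.
e1 = (1+alpha)/2 = 1.5, e2 = (1-alpha)/2 = -0.5.
t1 = p^e1 * q^e2 = 0.5^1.5 * 0.95^-0.5 = 0.362738.
t2 = (1-p)^e1 * (1-q)^e2 = 0.5^1.5 * 0.05^-0.5 = 1.581139.
4/(1-alpha^2) = -1.333333.
D = -1.333333*(1 - 0.362738 - 1.581139) = 1.2585

1.2585


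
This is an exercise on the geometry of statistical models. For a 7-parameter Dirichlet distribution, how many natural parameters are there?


Exponential family dimension calculation:
Dirichlet with 7 components has 7 natural parameters.

7


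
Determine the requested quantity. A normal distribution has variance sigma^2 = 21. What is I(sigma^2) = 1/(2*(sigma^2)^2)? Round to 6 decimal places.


Fisher information for variance: I(sigma^2) = 1/(2*sigma^4).
sigma^2 = 21, so sigma^4 = 441.
I = 1/(2*441) = 1/882 = 0.001134

0.001134


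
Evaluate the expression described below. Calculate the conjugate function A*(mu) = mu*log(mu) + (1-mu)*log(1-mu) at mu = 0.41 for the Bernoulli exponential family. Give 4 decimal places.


Legendre transform for Bernoulli:
A*(mu) = mu*log(mu) + (1-mu)*log(1-mu).
mu = 0.41, 1-mu = 0.59.
mu*log(mu) = 0.41*log(0.41) = -0.365555.
(1-mu)*log(1-mu) = 0.59*log(0.59) = -0.311303.
A* = -0.365555 + -0.311303 = -0.6769

-0.6769


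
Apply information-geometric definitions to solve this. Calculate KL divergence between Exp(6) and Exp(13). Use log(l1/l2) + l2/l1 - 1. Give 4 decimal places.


KL divergence for exponential family:
KL = log(l1/l2) + l2/l1 - 1.
log(6/13) = -0.77319.
13/6 = 2.166667.
KL = -0.77319 + 2.166667 - 1 = 0.3935

0.3935


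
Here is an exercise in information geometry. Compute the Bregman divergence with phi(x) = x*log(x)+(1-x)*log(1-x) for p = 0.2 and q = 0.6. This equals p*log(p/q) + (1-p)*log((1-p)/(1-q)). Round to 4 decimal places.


Bregman divergence with negative entropy generator:
D = p*log(p/q) + (1-p)*log((1-p)/(1-q)).
p = 0.2, q = 0.6.
p*log(p/q) = 0.2*log(0.2/0.6) = -0.219722.
(1-p)*log((1-p)/(1-q)) = 0.8*log(0.8/0.4) = 0.554518.
D = -0.219722 + 0.554518 = 0.3348

0.3348


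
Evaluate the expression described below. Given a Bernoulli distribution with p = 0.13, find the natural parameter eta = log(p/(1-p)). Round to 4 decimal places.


Natural parameter for Bernoulli: eta = log(p/(1-p)).
p = 0.13, 1-p = 0.87.
p/(1-p) = 0.149425.
eta = log(0.149425) = -1.9010

-1.9010


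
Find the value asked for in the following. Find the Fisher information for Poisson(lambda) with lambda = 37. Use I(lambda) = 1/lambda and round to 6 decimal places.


Fisher information for Poisson: I(lambda) = 1/lambda.
lambda = 37.
I(lambda) = 1/37 = 0.027027

0.027027


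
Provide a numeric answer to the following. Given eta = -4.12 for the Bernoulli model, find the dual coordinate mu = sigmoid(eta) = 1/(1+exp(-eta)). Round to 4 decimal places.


Dual coordinate (expectation parameter) for Bernoulli:
mu = 1/(1+exp(-eta)).
eta = -4.12.
exp(-eta) = exp(4.12) = 61.559242.
mu = 1/(1+61.559242) = 0.0160

0.0160


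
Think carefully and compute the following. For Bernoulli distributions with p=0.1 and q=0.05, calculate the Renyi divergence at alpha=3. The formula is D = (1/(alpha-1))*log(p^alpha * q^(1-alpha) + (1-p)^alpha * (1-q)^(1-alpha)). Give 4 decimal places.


Renyi divergence of order alpha between Bernoulli distributions:
D = (1/(alpha-1))*log(p^alpha * q^(1-alpha) + (1-p)^alpha * (1-q)^(1-alpha)).
alpha = 3, p = 0.1, q = 0.05.
p^alpha * q^(1-alpha) = 0.1^3 * 0.05^-2 = 0.4.
(1-p)^alpha * (1-q)^(1-alpha) = 0.9^3 * 0.95^-2 = 0.807756.
sum = 0.4 + 0.807756 = 1.207756.
D = (1/2)*log(1.207756) = 0.0944

0.0944


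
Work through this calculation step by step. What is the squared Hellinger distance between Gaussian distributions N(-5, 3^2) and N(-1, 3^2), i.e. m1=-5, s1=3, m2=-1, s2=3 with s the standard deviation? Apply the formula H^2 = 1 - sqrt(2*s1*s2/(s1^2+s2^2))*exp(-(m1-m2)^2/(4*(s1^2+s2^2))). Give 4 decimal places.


Squared Hellinger distance for Gaussians:
H^2 = 1 - sqrt(2*s1*s2/(s1^2+s2^2)) * exp(-(m1-m2)^2/(4*(s1^2+s2^2))).
s1^2 = 9, s2^2 = 9, s1^2+s2^2 = 18.
sqrt(2*3*3/(18)) = 1.0.
(m1-m2)^2 = (-4)^2 = 16.
exp(-16/(4*18)) = exp(-0.222222) = 0.800737.
H^2 = 1 - 1.0*0.800737 = 0.1993

0.1993


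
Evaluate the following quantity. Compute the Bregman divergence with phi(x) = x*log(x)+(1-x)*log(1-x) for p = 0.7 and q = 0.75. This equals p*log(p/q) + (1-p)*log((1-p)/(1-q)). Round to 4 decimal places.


Bregman divergence with negative entropy generator:
D = p*log(p/q) + (1-p)*log((1-p)/(1-q)).
p = 0.7, q = 0.75.
p*log(p/q) = 0.7*log(0.7/0.75) = -0.048295.
(1-p)*log((1-p)/(1-q)) = 0.3*log(0.3/0.25) = 0.054696.
D = -0.048295 + 0.054696 = 0.0064

0.0064


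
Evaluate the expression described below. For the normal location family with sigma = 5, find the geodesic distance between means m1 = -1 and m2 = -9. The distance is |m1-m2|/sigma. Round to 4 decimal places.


On the fixed-variance normal subfamily, geodesic distance = |m1-m2|/sigma.
|-1 - -9| = 8.
sigma = 5.
d = 8/5 = 1.6000

1.6000


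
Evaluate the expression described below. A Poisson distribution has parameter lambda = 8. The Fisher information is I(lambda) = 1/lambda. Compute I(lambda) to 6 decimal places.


Fisher information for Poisson: I(lambda) = 1/lambda.
lambda = 8.
I(lambda) = 1/8 = 0.125000

0.125000


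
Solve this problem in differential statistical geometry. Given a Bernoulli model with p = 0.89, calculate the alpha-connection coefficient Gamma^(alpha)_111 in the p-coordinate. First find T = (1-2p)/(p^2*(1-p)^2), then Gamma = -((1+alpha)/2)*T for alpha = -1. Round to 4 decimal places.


Skewness (Amari-Chentsov) tensor: T = (1-2p)/(p^2*(1-p)^2).
p = 0.89, 1-2p = -0.78, p^2 = 0.7921, (1-p)^2 = 0.0121.
T = -0.78/(0.7921 * 0.0121) = -81.382161.
In the p-coordinate, Gamma^(alpha) = Gamma^(0) - (alpha/2)*T with Gamma^(0) = (1/2)*g'(p) = -T/2,
so Gamma^(alpha) = -((1+alpha)/2)*T.
alpha = -1, -(1+alpha)/2 = 0.0.
Gamma = 0.0 * -81.382161 = 0.0000

0.0000


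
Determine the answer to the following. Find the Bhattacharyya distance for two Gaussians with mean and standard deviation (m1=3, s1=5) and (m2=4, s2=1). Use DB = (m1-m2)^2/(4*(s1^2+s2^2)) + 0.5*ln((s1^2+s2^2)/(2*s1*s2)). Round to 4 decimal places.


Bhattacharyya distance between two Gaussians:
DB = (m1-m2)^2/(4*(s1^2+s2^2)) + (1/2)*ln((s1^2+s2^2)/(2*s1*s2)).
(m1-m2)^2 = (-1)^2 = 1.
s1^2+s2^2 = 25 + 1 = 26.
term1 = 1/104 = 0.009615.
term2 = 0.5*ln(26/10.0) = 0.477756.
DB = 0.009615 + 0.477756 = 0.4874

0.4874


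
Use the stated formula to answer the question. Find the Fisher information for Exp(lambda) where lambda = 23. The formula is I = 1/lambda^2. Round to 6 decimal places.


Fisher information for exponential: I(lambda) = 1/lambda^2.
lambda = 23, lambda^2 = 529.
I = 1/529 = 0.001890

0.001890


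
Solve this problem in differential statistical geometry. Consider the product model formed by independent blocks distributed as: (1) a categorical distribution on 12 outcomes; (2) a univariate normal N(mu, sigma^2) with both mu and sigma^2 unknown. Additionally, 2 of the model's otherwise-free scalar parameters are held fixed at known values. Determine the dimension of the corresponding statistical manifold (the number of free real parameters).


The dimension of a statistical manifold equals the number of free
(independent) real parameters of the model. For a product of independent
blocks the parameter counts add.
- categorical on 12 outcomes (probabilities sum to 1): 12-1 = 11.
- normal (mu, sigma^2): 2.
Total = 11 + 2 = 13.
2 parameter(s) fixed at known values: 13 - 2 = 11.
Dimension = 11

11


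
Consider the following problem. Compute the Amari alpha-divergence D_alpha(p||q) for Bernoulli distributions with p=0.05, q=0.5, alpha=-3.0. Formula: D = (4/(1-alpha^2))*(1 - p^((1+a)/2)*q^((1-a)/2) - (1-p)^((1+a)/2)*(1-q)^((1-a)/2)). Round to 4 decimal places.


Amari alpha-divergence:
D = (4/(1-alpha^2))*(1 - p^((1+a)/2)*q^((1-a)/2) - (1-p)^((1+a)/2)*(1-q)^((1-a)/2)).
alpha = -3.0, p = 0.05, q = 0.5.
e1 = (1+alpha)/2 = -1.0, e2 = (1-alpha)/2 = 2.0.
t1 = p^e1 * q^e2 = 0.05^-1.0 * 0.5^2.0 = 5.0.
t2 = (1-p)^e1 * (1-q)^e2 = 0.95^-1.0 * 0.5^2.0 = 0.263158.
4/(1-alpha^2) = -0.5.
D = -0.5*(1 - 5.0 - 0.263158) = 2.1316

2.1316


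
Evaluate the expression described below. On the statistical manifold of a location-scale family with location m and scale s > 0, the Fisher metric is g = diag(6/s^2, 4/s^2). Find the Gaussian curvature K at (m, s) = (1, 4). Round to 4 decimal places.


The metric has the form g = (A dm^2 + B ds^2)/s^2 with A = 6, B = 4.
Substitute u = sqrt(A/B)*m: g = B*(du^2 + ds^2)/s^2, i.e. B times the
Poincare upper half-plane metric, which has constant Gaussian curvature -1.
Scaling a 2D metric by a constant c divides the Gaussian curvature by c,
so K = -1/B = -1/(4) = -0.2500 everywhere (the point (m, s) = (1, 4) is irrelevant:
the curvature is constant).
The requested Gaussian curvature is K = -0.2500.

-0.2500


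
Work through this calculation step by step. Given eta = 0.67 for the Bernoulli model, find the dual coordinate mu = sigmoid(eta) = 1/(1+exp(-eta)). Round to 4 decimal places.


Dual coordinate (expectation parameter) for Bernoulli:
mu = 1/(1+exp(-eta)).
eta = 0.67.
exp(-eta) = exp(-0.67) = 0.511709.
mu = 1/(1+0.511709) = 0.6615

0.6615


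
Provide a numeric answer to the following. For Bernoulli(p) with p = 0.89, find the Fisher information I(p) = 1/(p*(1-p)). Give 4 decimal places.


For Bernoulli(p), Fisher information is I(p) = 1/(p*(1-p)).
p = 0.89, 1-p = 0.11.
p*(1-p) = 0.0979.
I(p) = 1/0.0979 = 10.2145

10.2145


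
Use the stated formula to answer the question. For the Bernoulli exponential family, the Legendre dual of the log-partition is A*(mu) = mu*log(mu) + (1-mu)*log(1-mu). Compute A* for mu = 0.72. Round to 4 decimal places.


Legendre transform for Bernoulli:
A*(mu) = mu*log(mu) + (1-mu)*log(1-mu).
mu = 0.72, 1-mu = 0.28.
mu*log(mu) = 0.72*log(0.72) = -0.236523.
(1-mu)*log(1-mu) = 0.28*log(0.28) = -0.35643.
A* = -0.236523 + -0.35643 = -0.5930

-0.5930


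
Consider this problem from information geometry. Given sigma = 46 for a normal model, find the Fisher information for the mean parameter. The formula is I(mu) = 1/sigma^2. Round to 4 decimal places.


The Fisher information for the mean of a normal distribution is I(mu) = 1/sigma^2.
sigma = 46, so sigma^2 = 2116.
I(mu) = 1/2116 = 0.0005

0.0005


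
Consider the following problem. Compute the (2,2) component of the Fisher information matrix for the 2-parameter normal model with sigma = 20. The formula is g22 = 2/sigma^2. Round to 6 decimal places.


For the 2-parameter normal family, the Fisher metric has:
  g11 = 1/sigma^2, g22 = 2/sigma^2.
sigma = 20, sigma^2 = 400.
g22 = 0.005000

0.005000


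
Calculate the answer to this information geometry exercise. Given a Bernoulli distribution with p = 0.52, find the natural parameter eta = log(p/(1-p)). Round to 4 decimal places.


Natural parameter for Bernoulli: eta = log(p/(1-p)).
p = 0.52, 1-p = 0.48.
p/(1-p) = 1.083333.
eta = log(1.083333) = 0.0800

0.0800


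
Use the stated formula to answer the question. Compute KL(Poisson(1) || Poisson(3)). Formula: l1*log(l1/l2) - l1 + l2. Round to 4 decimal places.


KL divergence for Poisson:
KL = l1*log(l1/l2) - l1 + l2.
l1 = 1, l2 = 3.
log(1/3) = -1.098612.
l1*log(l1/l2) = 1 * -1.098612 = -1.098612.
KL = -1.098612 - 1 + 3 = 0.9014

0.9014


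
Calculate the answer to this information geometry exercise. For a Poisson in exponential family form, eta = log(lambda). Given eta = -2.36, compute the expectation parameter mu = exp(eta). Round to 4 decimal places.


Expectation parameter for Poisson exponential family:
mu = exp(eta).
eta = -2.36.
mu = exp(-2.36) = 0.0944

0.0944


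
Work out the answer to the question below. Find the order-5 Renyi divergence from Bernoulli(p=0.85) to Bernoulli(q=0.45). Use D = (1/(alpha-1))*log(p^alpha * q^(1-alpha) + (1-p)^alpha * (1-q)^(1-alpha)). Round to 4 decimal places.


Renyi divergence of order alpha between Bernoulli distributions:
D = (1/(alpha-1))*log(p^alpha * q^(1-alpha) + (1-p)^alpha * (1-q)^(1-alpha)).
alpha = 5, p = 0.85, q = 0.45.
p^alpha * q^(1-alpha) = 0.85^5 * 0.45^-4 = 10.820431.
(1-p)^alpha * (1-q)^(1-alpha) = 0.15^5 * 0.55^-4 = 0.00083.
sum = 10.820431 + 0.00083 = 10.821261.
D = (1/4)*log(10.821261) = 0.5954

0.5954


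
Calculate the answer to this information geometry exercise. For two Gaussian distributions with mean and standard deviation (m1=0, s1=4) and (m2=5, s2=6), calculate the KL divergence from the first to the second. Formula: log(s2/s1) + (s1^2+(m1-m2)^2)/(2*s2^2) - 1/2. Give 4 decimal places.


KL divergence between normal distributions:
KL = log(s2/s1) + (s1^2 + (m1-m2)^2)/(2*s2^2) - 1/2.
log(6/4) = 0.405465.
(4^2 + (0-5)^2)/(2*6^2) = (16 + 25)/72 = 0.569444.
KL = 0.405465 + 0.569444 - 0.5 = 0.4749

0.4749


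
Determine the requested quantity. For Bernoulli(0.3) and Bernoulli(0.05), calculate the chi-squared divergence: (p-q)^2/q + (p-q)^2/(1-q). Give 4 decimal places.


Chi-squared divergence between Bernoulli distributions:
chi^2 = (p-q)^2/q + (p-q)^2/(1-q).
p = 0.3, q = 0.05, p-q = 0.25.
(p-q)^2 = 0.0625.
term1 = 0.0625/0.05 = 1.25.
term2 = 0.0625/0.95 = 0.065789.
chi^2 = 1.25 + 0.065789 = 1.3158

1.3158


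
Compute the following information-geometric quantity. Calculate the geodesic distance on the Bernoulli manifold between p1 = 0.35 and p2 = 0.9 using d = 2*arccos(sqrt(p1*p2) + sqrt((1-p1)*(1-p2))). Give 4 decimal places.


Geodesic distance on Bernoulli manifold:
d(p1,p2) = 2*arccos(sqrt(p1*p2) + sqrt((1-p1)*(1-p2))).
sqrt(p1*p2) = sqrt(0.35*0.9) = 0.561249.
sqrt((1-p1)*(1-p2)) = sqrt(0.65*0.1) = 0.254951.
arg = 0.561249 + 0.254951 = 0.8162.
d = 2*arccos(0.8162) = 1.2320

1.2320


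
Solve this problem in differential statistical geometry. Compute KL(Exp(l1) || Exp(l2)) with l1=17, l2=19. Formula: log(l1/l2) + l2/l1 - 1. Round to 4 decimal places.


KL divergence for exponential family:
KL = log(l1/l2) + l2/l1 - 1.
log(17/19) = -0.111226.
19/17 = 1.117647.
KL = -0.111226 + 1.117647 - 1 = 0.0064

0.0064


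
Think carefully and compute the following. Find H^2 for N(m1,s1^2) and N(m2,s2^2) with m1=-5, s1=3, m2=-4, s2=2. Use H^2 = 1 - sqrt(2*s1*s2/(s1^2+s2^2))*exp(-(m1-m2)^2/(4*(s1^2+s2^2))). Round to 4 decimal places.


Squared Hellinger distance for Gaussians:
H^2 = 1 - sqrt(2*s1*s2/(s1^2+s2^2)) * exp(-(m1-m2)^2/(4*(s1^2+s2^2))).
s1^2 = 9, s2^2 = 4, s1^2+s2^2 = 13.
sqrt(2*3*2/(13)) = 0.960769.
(m1-m2)^2 = (-1)^2 = 1.
exp(-1/(4*13)) = exp(-0.019231) = 0.980953.
H^2 = 1 - 0.960769*0.980953 = 0.0575

0.0575


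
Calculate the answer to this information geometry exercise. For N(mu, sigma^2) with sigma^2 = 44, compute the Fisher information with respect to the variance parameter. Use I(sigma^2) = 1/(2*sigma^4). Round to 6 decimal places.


Fisher information for variance: I(sigma^2) = 1/(2*sigma^4).
sigma^2 = 44, so sigma^4 = 1936.
I = 1/(2*1936) = 1/3872 = 0.000258

0.000258


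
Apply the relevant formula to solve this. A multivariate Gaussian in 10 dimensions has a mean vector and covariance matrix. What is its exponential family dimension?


Exponential family dimension calculation:
For 10-dim MVN: mean has 10 params, covariance has 10*11/2 = 55 unique entries.
Total dim = 10 + 55 = 65.

65


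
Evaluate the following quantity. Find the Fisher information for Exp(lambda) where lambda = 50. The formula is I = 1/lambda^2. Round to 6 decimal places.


Fisher information for exponential: I(lambda) = 1/lambda^2.
lambda = 50, lambda^2 = 2500.
I = 1/2500 = 0.000400

0.000400


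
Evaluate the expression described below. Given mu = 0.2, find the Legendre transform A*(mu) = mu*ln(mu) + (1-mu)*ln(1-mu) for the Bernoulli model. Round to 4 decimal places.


Legendre transform for Bernoulli:
A*(mu) = mu*log(mu) + (1-mu)*log(1-mu).
mu = 0.2, 1-mu = 0.8.
mu*log(mu) = 0.2*log(0.2) = -0.321888.
(1-mu)*log(1-mu) = 0.8*log(0.8) = -0.178515.
A* = -0.321888 + -0.178515 = -0.5004

-0.5004


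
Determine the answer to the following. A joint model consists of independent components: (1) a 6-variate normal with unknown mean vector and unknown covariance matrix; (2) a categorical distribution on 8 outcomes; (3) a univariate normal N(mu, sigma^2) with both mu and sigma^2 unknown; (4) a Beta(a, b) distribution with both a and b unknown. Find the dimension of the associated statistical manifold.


The dimension of a statistical manifold equals the number of free
(independent) real parameters of the model. For a product of independent
blocks the parameter counts add.
- 6-variate normal: 6 (mean) + 6*7/2 = 21 (symmetric covariance) = 27.
- categorical on 8 outcomes (probabilities sum to 1): 8-1 = 7.
- normal (mu, sigma^2): 2.
- Beta (a, b): 2.
Total = 27 + 7 + 2 + 2 = 38.
Dimension = 38

38


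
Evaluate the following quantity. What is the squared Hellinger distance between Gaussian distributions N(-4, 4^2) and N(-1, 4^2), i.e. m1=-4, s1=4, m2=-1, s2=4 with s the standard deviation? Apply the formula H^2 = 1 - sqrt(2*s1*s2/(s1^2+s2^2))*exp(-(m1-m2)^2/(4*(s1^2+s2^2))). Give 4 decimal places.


Squared Hellinger distance for Gaussians:
H^2 = 1 - sqrt(2*s1*s2/(s1^2+s2^2)) * exp(-(m1-m2)^2/(4*(s1^2+s2^2))).
s1^2 = 16, s2^2 = 16, s1^2+s2^2 = 32.
sqrt(2*4*4/(32)) = 1.0.
(m1-m2)^2 = (-3)^2 = 9.
exp(-9/(4*32)) = exp(-0.070312) = 0.932102.
H^2 = 1 - 1.0*0.932102 = 0.0679

0.0679


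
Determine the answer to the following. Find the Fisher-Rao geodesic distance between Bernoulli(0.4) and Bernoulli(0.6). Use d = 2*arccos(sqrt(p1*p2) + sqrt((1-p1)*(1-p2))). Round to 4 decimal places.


Geodesic distance on Bernoulli manifold:
d(p1,p2) = 2*arccos(sqrt(p1*p2) + sqrt((1-p1)*(1-p2))).
sqrt(p1*p2) = sqrt(0.4*0.6) = 0.489898.
sqrt((1-p1)*(1-p2)) = sqrt(0.6*0.4) = 0.489898.
arg = 0.489898 + 0.489898 = 0.979796.
d = 2*arccos(0.979796) = 0.4027

0.4027


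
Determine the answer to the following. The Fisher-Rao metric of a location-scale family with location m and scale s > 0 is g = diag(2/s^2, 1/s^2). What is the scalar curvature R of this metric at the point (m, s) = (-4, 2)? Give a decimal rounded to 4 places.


The metric has the form g = (A dm^2 + B ds^2)/s^2 with A = 2, B = 1.
Substitute u = sqrt(A/B)*m: g = B*(du^2 + ds^2)/s^2, i.e. B times the
Poincare upper half-plane metric, which has constant Gaussian curvature -1.
Scaling a 2D metric by a constant c divides the Gaussian curvature by c,
so K = -1/B = -1/(1) = -1.0000 everywhere (the point (m, s) = (-4, 2) is irrelevant:
the curvature is constant).
Scalar curvature in dimension 2: R = 2K = -2/(1) = -2.0000.

-2.0000


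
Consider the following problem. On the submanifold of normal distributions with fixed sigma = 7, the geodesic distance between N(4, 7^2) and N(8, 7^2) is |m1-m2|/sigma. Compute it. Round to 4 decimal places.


On the fixed-variance normal subfamily, geodesic distance = |m1-m2|/sigma.
|4 - 8| = 4.
sigma = 7.
d = 4/7 = 0.5714

0.5714


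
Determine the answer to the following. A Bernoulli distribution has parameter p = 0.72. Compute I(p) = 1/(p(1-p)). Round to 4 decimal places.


For Bernoulli(p), Fisher information is I(p) = 1/(p*(1-p)).
p = 0.72, 1-p = 0.28.
p*(1-p) = 0.2016.
I(p) = 1/0.2016 = 4.9603

4.9603


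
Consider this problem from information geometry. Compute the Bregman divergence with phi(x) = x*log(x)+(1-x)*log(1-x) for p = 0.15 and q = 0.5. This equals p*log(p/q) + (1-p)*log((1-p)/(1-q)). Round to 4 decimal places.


Bregman divergence with negative entropy generator:
D = p*log(p/q) + (1-p)*log((1-p)/(1-q)).
p = 0.15, q = 0.5.
p*log(p/q) = 0.15*log(0.15/0.5) = -0.180596.
(1-p)*log((1-p)/(1-q)) = 0.85*log(0.85/0.5) = 0.451034.
D = -0.180596 + 0.451034 = 0.2704

0.2704


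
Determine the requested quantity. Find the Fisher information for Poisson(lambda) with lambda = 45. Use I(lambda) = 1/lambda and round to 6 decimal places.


Fisher information for Poisson: I(lambda) = 1/lambda.
lambda = 45.
I(lambda) = 1/45 = 0.022222

0.022222


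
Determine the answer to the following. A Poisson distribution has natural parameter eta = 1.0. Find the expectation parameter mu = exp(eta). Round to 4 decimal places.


Expectation parameter for Poisson exponential family:
mu = exp(eta).
eta = 1.0.
mu = exp(1.0) = 2.7183

2.7183


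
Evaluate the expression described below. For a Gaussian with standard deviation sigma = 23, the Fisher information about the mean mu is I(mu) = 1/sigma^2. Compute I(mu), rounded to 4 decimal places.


The Fisher information for the mean of a normal distribution is I(mu) = 1/sigma^2.
sigma = 23, so sigma^2 = 529.
I(mu) = 1/529 = 0.0019

0.0019


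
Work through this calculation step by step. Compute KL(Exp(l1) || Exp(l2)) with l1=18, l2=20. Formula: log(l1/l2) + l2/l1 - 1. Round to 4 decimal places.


KL divergence for exponential family:
KL = log(l1/l2) + l2/l1 - 1.
log(18/20) = -0.105361.
20/18 = 1.111111.
KL = -0.105361 + 1.111111 - 1 = 0.0058

0.0058


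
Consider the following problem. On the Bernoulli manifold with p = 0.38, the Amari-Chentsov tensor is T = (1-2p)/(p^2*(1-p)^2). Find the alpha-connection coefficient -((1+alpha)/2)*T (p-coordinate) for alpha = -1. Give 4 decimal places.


Skewness (Amari-Chentsov) tensor: T = (1-2p)/(p^2*(1-p)^2).
p = 0.38, 1-2p = 0.24, p^2 = 0.1444, (1-p)^2 = 0.3844.
T = 0.24/(0.1444 * 0.3844) = 4.323751.
In the p-coordinate, Gamma^(alpha) = Gamma^(0) - (alpha/2)*T with Gamma^(0) = (1/2)*g'(p) = -T/2,
so Gamma^(alpha) = -((1+alpha)/2)*T.
alpha = -1, -(1+alpha)/2 = 0.0.
Gamma = 0.0 * 4.323751 = 0.0000

0.0000


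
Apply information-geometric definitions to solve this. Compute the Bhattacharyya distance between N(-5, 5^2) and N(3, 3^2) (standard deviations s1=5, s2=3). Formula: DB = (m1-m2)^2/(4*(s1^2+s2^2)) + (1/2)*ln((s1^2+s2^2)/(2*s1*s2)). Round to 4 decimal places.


Bhattacharyya distance between two Gaussians:
DB = (m1-m2)^2/(4*(s1^2+s2^2)) + (1/2)*ln((s1^2+s2^2)/(2*s1*s2)).
(m1-m2)^2 = (-8)^2 = 64.
s1^2+s2^2 = 25 + 9 = 34.
term1 = 64/136 = 0.470588.
term2 = 0.5*ln(34/30.0) = 0.062582.
DB = 0.470588 + 0.062582 = 0.5332

0.5332


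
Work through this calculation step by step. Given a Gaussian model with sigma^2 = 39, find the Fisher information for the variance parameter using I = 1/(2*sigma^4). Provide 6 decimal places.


Fisher information for variance: I(sigma^2) = 1/(2*sigma^4).
sigma^2 = 39, so sigma^4 = 1521.
I = 1/(2*1521) = 1/3042 = 0.000329

0.000329


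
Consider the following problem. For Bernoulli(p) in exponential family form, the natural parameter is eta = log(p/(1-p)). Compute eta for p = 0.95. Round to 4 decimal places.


Natural parameter for Bernoulli: eta = log(p/(1-p)).
p = 0.95, 1-p = 0.05.
p/(1-p) = 19.0.
eta = log(19.0) = 2.9444

2.9444


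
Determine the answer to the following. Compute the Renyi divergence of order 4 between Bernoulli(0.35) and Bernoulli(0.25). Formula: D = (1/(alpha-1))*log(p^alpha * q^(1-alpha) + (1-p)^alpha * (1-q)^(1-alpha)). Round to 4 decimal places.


Renyi divergence of order alpha between Bernoulli distributions:
D = (1/(alpha-1))*log(p^alpha * q^(1-alpha) + (1-p)^alpha * (1-q)^(1-alpha)).
alpha = 4, p = 0.35, q = 0.25.
p^alpha * q^(1-alpha) = 0.35^4 * 0.25^-3 = 0.9604.
(1-p)^alpha * (1-q)^(1-alpha) = 0.65^4 * 0.75^-3 = 0.423126.
sum = 0.9604 + 0.423126 = 1.383526.
D = (1/3)*log(1.383526) = 0.1082

0.1082


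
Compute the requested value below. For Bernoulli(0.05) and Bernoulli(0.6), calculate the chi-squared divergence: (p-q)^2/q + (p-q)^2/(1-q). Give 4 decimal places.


Chi-squared divergence between Bernoulli distributions:
chi^2 = (p-q)^2/q + (p-q)^2/(1-q).
p = 0.05, q = 0.6, p-q = -0.55.
(p-q)^2 = 0.3025.
term1 = 0.3025/0.6 = 0.504167.
term2 = 0.3025/0.4 = 0.75625.
chi^2 = 0.504167 + 0.75625 = 1.2604

1.2604


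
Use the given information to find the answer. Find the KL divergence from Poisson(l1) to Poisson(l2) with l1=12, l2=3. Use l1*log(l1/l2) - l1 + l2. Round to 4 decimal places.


KL divergence for Poisson:
KL = l1*log(l1/l2) - l1 + l2.
l1 = 12, l2 = 3.
log(12/3) = 1.386294.
l1*log(l1/l2) = 12 * 1.386294 = 16.635532.
KL = 16.635532 - 12 + 3 = 7.6355

7.6355


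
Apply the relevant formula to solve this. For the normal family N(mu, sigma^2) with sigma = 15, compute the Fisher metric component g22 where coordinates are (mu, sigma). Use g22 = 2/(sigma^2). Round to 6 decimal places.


For the 2-parameter normal family, the Fisher metric has:
  g11 = 1/sigma^2, g22 = 2/sigma^2.
sigma = 15, sigma^2 = 225.
g22 = 0.008889

0.008889


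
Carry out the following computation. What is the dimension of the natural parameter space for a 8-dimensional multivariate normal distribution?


Exponential family dimension calculation:
For 8-dim MVN: mean has 8 params, covariance has 8*9/2 = 36 unique entries.
Total dim = 8 + 36 = 44.

44


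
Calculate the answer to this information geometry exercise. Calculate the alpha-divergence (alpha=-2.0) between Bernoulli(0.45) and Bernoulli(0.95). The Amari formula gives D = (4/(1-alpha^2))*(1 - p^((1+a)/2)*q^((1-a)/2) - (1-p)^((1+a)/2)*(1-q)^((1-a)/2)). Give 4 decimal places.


Amari alpha-divergence:
D = (4/(1-alpha^2))*(1 - p^((1+a)/2)*q^((1-a)/2) - (1-p)^((1+a)/2)*(1-q)^((1-a)/2)).
alpha = -2.0, p = 0.45, q = 0.95.
e1 = (1+alpha)/2 = -0.5, e2 = (1-alpha)/2 = 1.5.
t1 = p^e1 * q^e2 = 0.45^-0.5 * 0.95^1.5 = 1.380318.
t2 = (1-p)^e1 * (1-q)^e2 = 0.55^-0.5 * 0.05^1.5 = 0.015076.
4/(1-alpha^2) = -1.333333.
D = -1.333333*(1 - 1.380318 - 0.015076) = 0.5272

0.5272


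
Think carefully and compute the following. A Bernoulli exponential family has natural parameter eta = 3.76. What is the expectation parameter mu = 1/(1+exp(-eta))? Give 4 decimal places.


Dual coordinate (expectation parameter) for Bernoulli:
mu = 1/(1+exp(-eta)).
eta = 3.76.
exp(-eta) = exp(-3.76) = 0.023284.
mu = 1/(1+0.023284) = 0.9772

0.9772


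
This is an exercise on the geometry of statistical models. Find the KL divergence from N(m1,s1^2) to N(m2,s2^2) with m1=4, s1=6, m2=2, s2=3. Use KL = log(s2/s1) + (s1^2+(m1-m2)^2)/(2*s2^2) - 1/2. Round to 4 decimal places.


KL divergence between normal distributions:
KL = log(s2/s1) + (s1^2 + (m1-m2)^2)/(2*s2^2) - 1/2.
log(3/6) = -0.693147.
(6^2 + (4-2)^2)/(2*3^2) = (36 + 4)/18 = 2.222222.
KL = -0.693147 + 2.222222 - 0.5 = 1.0291

1.0291


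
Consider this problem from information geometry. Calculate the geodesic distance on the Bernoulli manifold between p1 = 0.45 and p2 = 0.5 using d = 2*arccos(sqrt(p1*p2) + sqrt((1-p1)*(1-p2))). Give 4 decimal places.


Geodesic distance on Bernoulli manifold:
d(p1,p2) = 2*arccos(sqrt(p1*p2) + sqrt((1-p1)*(1-p2))).
sqrt(p1*p2) = sqrt(0.45*0.5) = 0.474342.
sqrt((1-p1)*(1-p2)) = sqrt(0.55*0.5) = 0.524404.
arg = 0.474342 + 0.524404 = 0.998746.
d = 2*arccos(0.998746) = 0.1002

0.1002


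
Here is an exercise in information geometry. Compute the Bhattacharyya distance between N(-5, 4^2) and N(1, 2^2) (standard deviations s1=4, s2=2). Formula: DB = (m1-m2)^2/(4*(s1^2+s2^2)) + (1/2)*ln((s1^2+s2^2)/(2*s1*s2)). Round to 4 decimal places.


Bhattacharyya distance between two Gaussians:
DB = (m1-m2)^2/(4*(s1^2+s2^2)) + (1/2)*ln((s1^2+s2^2)/(2*s1*s2)).
(m1-m2)^2 = (-6)^2 = 36.
s1^2+s2^2 = 16 + 4 = 20.
term1 = 36/80 = 0.45.
term2 = 0.5*ln(20/16.0) = 0.111572.
DB = 0.45 + 0.111572 = 0.5616

0.5616


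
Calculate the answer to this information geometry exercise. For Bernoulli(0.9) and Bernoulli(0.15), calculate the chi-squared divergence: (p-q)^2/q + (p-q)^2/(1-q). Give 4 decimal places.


Chi-squared divergence between Bernoulli distributions:
chi^2 = (p-q)^2/q + (p-q)^2/(1-q).
p = 0.9, q = 0.15, p-q = 0.75.
(p-q)^2 = 0.5625.
term1 = 0.5625/0.15 = 3.75.
term2 = 0.5625/0.85 = 0.661765.
chi^2 = 3.75 + 0.661765 = 4.4118

4.4118


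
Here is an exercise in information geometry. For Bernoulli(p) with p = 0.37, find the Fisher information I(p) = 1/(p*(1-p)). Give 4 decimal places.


For Bernoulli(p), Fisher information is I(p) = 1/(p*(1-p)).
p = 0.37, 1-p = 0.63.
p*(1-p) = 0.2331.
I(p) = 1/0.2331 = 4.2900

4.2900


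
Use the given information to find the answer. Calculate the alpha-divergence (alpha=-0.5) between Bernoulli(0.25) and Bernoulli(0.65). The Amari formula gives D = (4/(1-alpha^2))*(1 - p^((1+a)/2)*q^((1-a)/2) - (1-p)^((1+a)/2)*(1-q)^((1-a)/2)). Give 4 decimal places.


Amari alpha-divergence:
D = (4/(1-alpha^2))*(1 - p^((1+a)/2)*q^((1-a)/2) - (1-p)^((1+a)/2)*(1-q)^((1-a)/2)).
alpha = -0.5, p = 0.25, q = 0.65.
e1 = (1+alpha)/2 = 0.25, e2 = (1-alpha)/2 = 0.75.
t1 = p^e1 * q^e2 = 0.25^0.25 * 0.65^0.75 = 0.511882.
t2 = (1-p)^e1 * (1-q)^e2 = 0.75^0.25 * 0.35^0.75 = 0.423464.
4/(1-alpha^2) = 5.333333.
D = 5.333333*(1 - 0.511882 - 0.423464) = 0.3448

0.3448


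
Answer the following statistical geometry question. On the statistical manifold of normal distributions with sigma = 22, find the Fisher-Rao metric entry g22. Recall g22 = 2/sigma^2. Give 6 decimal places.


For the 2-parameter normal family, the Fisher metric has:
  g11 = 1/sigma^2, g22 = 2/sigma^2.
sigma = 22, sigma^2 = 484.
g22 = 0.004132

0.004132


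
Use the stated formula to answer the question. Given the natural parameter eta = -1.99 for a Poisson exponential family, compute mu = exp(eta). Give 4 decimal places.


Expectation parameter for Poisson exponential family:
mu = exp(eta).
eta = -1.99.
mu = exp(-1.99) = 0.1367

0.1367


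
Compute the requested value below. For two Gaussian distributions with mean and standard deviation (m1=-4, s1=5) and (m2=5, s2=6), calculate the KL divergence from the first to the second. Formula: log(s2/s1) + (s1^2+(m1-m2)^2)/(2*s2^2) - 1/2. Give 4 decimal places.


KL divergence between normal distributions:
KL = log(s2/s1) + (s1^2 + (m1-m2)^2)/(2*s2^2) - 1/2.
log(6/5) = 0.182322.
(5^2 + (-4-5)^2)/(2*6^2) = (25 + 81)/72 = 1.472222.
KL = 0.182322 + 1.472222 - 0.5 = 1.1545

1.1545


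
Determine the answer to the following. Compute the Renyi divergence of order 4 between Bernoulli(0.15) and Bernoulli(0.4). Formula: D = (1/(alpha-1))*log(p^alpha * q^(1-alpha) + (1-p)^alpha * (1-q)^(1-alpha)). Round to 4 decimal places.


Renyi divergence of order alpha between Bernoulli distributions:
D = (1/(alpha-1))*log(p^alpha * q^(1-alpha) + (1-p)^alpha * (1-q)^(1-alpha)).
alpha = 4, p = 0.15, q = 0.4.
p^alpha * q^(1-alpha) = 0.15^4 * 0.4^-3 = 0.00791.
(1-p)^alpha * (1-q)^(1-alpha) = 0.85^4 * 0.6^-3 = 2.416696.
sum = 0.00791 + 2.416696 = 2.424606.
D = (1/3)*log(2.424606) = 0.2952

0.2952


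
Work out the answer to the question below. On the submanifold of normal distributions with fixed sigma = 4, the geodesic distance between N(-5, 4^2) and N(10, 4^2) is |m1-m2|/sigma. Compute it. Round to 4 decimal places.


On the fixed-variance normal subfamily, geodesic distance = |m1-m2|/sigma.
|-5 - 10| = 15.
sigma = 4.
d = 15/4 = 3.7500

3.7500


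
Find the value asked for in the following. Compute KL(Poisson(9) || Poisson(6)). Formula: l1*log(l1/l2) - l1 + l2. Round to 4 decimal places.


KL divergence for Poisson:
KL = l1*log(l1/l2) - l1 + l2.
l1 = 9, l2 = 6.
log(9/6) = 0.405465.
l1*log(l1/l2) = 9 * 0.405465 = 3.649186.
KL = 3.649186 - 9 + 6 = 0.6492

0.6492


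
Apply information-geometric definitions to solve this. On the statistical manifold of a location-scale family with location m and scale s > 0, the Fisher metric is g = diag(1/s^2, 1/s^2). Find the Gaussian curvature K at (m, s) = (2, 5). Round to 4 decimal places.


The metric has the form g = (A dm^2 + B ds^2)/s^2 with A = 1, B = 1.
Substitute u = sqrt(A/B)*m: g = B*(du^2 + ds^2)/s^2, i.e. B times the
Poincare upper half-plane metric, which has constant Gaussian curvature -1.
Scaling a 2D metric by a constant c divides the Gaussian curvature by c,
so K = -1/B = -1/(1) = -1.0000 everywhere (the point (m, s) = (2, 5) is irrelevant:
the curvature is constant).
The requested Gaussian curvature is K = -1.0000.

-1.0000


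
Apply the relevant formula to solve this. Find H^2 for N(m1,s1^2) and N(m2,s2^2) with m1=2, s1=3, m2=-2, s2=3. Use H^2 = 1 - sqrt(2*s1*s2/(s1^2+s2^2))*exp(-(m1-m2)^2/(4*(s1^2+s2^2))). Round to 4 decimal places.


Squared Hellinger distance for Gaussians:
H^2 = 1 - sqrt(2*s1*s2/(s1^2+s2^2)) * exp(-(m1-m2)^2/(4*(s1^2+s2^2))).
s1^2 = 9, s2^2 = 9, s1^2+s2^2 = 18.
sqrt(2*3*3/(18)) = 1.0.
(m1-m2)^2 = (4)^2 = 16.
exp(-16/(4*18)) = exp(-0.222222) = 0.800737.
H^2 = 1 - 1.0*0.800737 = 0.1993

0.1993


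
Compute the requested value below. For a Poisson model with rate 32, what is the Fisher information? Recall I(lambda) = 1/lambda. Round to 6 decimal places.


Fisher information for Poisson: I(lambda) = 1/lambda.
lambda = 32.
I(lambda) = 1/32 = 0.031250

0.031250


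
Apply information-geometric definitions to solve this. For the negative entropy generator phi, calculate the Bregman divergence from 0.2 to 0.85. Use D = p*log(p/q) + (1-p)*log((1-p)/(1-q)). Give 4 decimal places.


Bregman divergence with negative entropy generator:
D = p*log(p/q) + (1-p)*log((1-p)/(1-q)).
p = 0.2, q = 0.85.
p*log(p/q) = 0.2*log(0.2/0.85) = -0.289384.
(1-p)*log((1-p)/(1-q)) = 0.8*log(0.8/0.15) = 1.339181.
D = -0.289384 + 1.339181 = 1.0498

1.0498


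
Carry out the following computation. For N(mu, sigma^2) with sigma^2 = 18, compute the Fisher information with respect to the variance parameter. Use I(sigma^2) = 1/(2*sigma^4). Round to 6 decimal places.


Fisher information for variance: I(sigma^2) = 1/(2*sigma^4).
sigma^2 = 18, so sigma^4 = 324.
I = 1/(2*324) = 1/648 = 0.001543

0.001543


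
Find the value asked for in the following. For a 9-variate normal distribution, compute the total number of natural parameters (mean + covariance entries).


Exponential family dimension calculation:
For 9-dim MVN: mean has 9 params, covariance has 9*10/2 = 45 unique entries.
Total dim = 9 + 45 = 54.

54


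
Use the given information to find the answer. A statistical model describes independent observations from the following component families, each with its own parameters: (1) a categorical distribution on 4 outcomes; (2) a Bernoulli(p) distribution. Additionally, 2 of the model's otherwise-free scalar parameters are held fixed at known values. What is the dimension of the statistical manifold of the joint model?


The dimension of a statistical manifold equals the number of free
(independent) real parameters of the model. For a product of independent
blocks the parameter counts add.
- categorical on 4 outcomes (probabilities sum to 1): 4-1 = 3.
- Bernoulli (p): 1.
Total = 3 + 1 = 4.
2 parameter(s) fixed at known values: 4 - 2 = 2.
Dimension = 2

2


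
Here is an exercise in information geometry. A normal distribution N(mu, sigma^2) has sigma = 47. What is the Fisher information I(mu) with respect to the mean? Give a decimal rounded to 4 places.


The Fisher information for the mean of a normal distribution is I(mu) = 1/sigma^2.
sigma = 47, so sigma^2 = 2209.
I(mu) = 1/2209 = 0.0005

0.0005


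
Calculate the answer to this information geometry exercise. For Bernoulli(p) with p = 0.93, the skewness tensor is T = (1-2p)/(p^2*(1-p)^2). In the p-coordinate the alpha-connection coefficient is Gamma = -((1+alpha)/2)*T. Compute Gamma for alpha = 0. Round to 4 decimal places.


Skewness (Amari-Chentsov) tensor: T = (1-2p)/(p^2*(1-p)^2).
p = 0.93, 1-2p = -0.86, p^2 = 0.8649, (1-p)^2 = 0.0049.
T = -0.86/(0.8649 * 0.0049) = -202.92543.
In the p-coordinate, Gamma^(alpha) = Gamma^(0) - (alpha/2)*T with Gamma^(0) = (1/2)*g'(p) = -T/2,
so Gamma^(alpha) = -((1+alpha)/2)*T.
alpha = 0, -(1+alpha)/2 = -0.5.
Gamma = -0.5 * -202.92543 = 101.4627

101.4627


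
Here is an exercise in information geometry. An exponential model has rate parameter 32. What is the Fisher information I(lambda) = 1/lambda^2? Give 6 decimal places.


Fisher information for exponential: I(lambda) = 1/lambda^2.
lambda = 32, lambda^2 = 1024.
I = 1/1024 = 0.000977

0.000977


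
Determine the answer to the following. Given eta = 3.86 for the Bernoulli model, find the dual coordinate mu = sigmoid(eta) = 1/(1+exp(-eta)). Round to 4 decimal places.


Dual coordinate (expectation parameter) for Bernoulli:
mu = 1/(1+exp(-eta)).
eta = 3.86.
exp(-eta) = exp(-3.86) = 0.021068.
mu = 1/(1+0.021068) = 0.9794

0.9794


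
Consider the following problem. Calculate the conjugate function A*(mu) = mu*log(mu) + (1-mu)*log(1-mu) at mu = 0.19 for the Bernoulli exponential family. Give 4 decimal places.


Legendre transform for Bernoulli:
A*(mu) = mu*log(mu) + (1-mu)*log(1-mu).
mu = 0.19, 1-mu = 0.81.
mu*log(mu) = 0.19*log(0.19) = -0.315539.
(1-mu)*log(1-mu) = 0.81*log(0.81) = -0.170684.
A* = -0.315539 + -0.170684 = -0.4862

-0.4862


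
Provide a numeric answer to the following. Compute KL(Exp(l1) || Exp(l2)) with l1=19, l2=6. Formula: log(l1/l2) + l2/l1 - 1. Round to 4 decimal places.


KL divergence for exponential family:
KL = log(l1/l2) + l2/l1 - 1.
log(19/6) = 1.15268.
6/19 = 0.315789.
KL = 1.15268 + 0.315789 - 1 = 0.4685

0.4685


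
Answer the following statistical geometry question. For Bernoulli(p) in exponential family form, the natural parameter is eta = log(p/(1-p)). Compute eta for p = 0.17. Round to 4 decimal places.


Natural parameter for Bernoulli: eta = log(p/(1-p)).
p = 0.17, 1-p = 0.83.
p/(1-p) = 0.204819.
eta = log(0.204819) = -1.5856

-1.5856


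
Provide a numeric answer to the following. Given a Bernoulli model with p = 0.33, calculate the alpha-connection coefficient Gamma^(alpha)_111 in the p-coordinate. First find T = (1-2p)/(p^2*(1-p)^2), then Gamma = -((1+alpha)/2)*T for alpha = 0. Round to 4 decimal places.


Skewness (Amari-Chentsov) tensor: T = (1-2p)/(p^2*(1-p)^2).
p = 0.33, 1-2p = 0.34, p^2 = 0.1089, (1-p)^2 = 0.4489.
T = 0.34/(0.1089 * 0.4489) = 6.955069.
In the p-coordinate, Gamma^(alpha) = Gamma^(0) - (alpha/2)*T with Gamma^(0) = (1/2)*g'(p) = -T/2,
so Gamma^(alpha) = -((1+alpha)/2)*T.
alpha = 0, -(1+alpha)/2 = -0.5.
Gamma = -0.5 * 6.955069 = -3.4775

-3.4775
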